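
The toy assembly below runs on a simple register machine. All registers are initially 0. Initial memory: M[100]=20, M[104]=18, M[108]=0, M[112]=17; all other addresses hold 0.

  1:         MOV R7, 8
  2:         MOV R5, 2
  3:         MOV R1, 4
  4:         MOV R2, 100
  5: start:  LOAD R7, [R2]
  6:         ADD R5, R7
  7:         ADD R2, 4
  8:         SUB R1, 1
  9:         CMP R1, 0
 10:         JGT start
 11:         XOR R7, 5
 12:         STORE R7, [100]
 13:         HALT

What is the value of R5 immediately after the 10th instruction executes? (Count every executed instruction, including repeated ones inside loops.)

R7=8
R5=2
R1=4
R2=100
R7=M[100]=20
R5=2+20=22
R2=100+4=104
R1=4-1=3
CMP R1, 0  (cmp 3,0)
JGT start: taken
After step 10: R5 = 22.

22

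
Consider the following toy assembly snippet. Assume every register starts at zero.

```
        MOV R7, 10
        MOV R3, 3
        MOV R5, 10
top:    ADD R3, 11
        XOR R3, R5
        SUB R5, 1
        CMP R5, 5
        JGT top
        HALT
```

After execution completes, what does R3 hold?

R7=10
R3=3
R5=10
R3=3+11=14
R3=14^10=4
R5=10-1=9
CMP R5, 5  (cmp 9,5)
JGT top: taken
R3=4+11=15
R3=15^9=6
R5=9-1=8
CMP R5, 5  (cmp 8,5)
JGT top: taken
R3=6+11=17
R3=17^8=25
R5=8-1=7
CMP R5, 5  (cmp 7,5)
JGT top: taken
R3=25+11=36
R3=36^7=35
R5=7-1=6
CMP R5, 5  (cmp 6,5)
JGT top: taken
R3=35+11=46
R3=46^6=40
R5=6-1=5
CMP R5, 5  (cmp 5,5)
JGT top: not taken
halt.

40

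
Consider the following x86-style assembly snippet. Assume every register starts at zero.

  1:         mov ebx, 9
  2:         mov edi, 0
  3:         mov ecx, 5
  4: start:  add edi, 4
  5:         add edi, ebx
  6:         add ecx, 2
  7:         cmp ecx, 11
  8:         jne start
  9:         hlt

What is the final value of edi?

39

after mov ebx, 9: ebx=9
after mov edi, 0: edi=0
after mov ecx, 5: ecx=5
after add edi, 4: edi=0+4=4
after add edi, ebx: edi=4+9=13
after add ecx, 2: ecx=5+2=7
cmp ecx, 11  (cmp 7,11)
jne start: taken
after add edi, 4: edi=13+4=17
after add edi, ebx: edi=17+9=26
after add ecx, 2: ecx=7+2=9
cmp ecx, 11  (cmp 9,11)
jne start: taken
after add edi, 4: edi=26+4=30
after add edi, ebx: edi=30+9=39
after add ecx, 2: ecx=9+2=11
cmp ecx, 11  (cmp 11,11)
jne start: not taken
halt.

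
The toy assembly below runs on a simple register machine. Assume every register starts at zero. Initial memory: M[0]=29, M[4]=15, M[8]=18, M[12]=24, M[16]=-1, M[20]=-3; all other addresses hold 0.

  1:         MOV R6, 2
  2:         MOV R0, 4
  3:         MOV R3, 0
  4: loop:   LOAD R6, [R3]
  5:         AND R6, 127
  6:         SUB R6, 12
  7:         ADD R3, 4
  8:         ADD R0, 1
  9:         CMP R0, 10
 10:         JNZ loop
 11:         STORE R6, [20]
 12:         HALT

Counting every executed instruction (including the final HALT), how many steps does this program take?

47

after MOV R6, 2: R6=2
after MOV R0, 4: R0=4
after MOV R3, 0: R3=0
after LOAD R6, [R3]: R6=M[0]=29
after AND R6, 127: R6=29&127=29
after SUB R6, 12: R6=29-12=17
after ADD R3, 4: R3=0+4=4
after ADD R0, 1: R0=4+1=5
CMP R0, 10  (cmp 5,10)
JNZ loop: taken
after LOAD R6, [R3]: R6=M[4]=15
after AND R6, 127: R6=15&127=15
after SUB R6, 12: R6=15-12=3
after ADD R3, 4: R3=4+4=8
after ADD R0, 1: R0=5+1=6
CMP R0, 10  (cmp 6,10)
JNZ loop: taken
after LOAD R6, [R3]: R6=M[8]=18
after AND R6, 127: R6=18&127=18
after SUB R6, 12: R6=18-12=6
after ADD R3, 4: R3=8+4=12
after ADD R0, 1: R0=6+1=7
CMP R0, 10  (cmp 7,10)
JNZ loop: taken
after LOAD R6, [R3]: R6=M[12]=24
after AND R6, 127: R6=24&127=24
after SUB R6, 12: R6=24-12=12
after ADD R3, 4: R3=12+4=16
after ADD R0, 1: R0=7+1=8
CMP R0, 10  (cmp 8,10)
JNZ loop: taken
after LOAD R6, [R3]: R6=M[16]=-1
after AND R6, 127: R6=(-1)&127=127
after SUB R6, 12: R6=127-12=115
after ADD R3, 4: R3=16+4=20
after ADD R0, 1: R0=8+1=9
CMP R0, 10  (cmp 9,10)
JNZ loop: taken
after LOAD R6, [R3]: R6=M[20]=-3
after AND R6, 127: R6=(-3)&127=125
after SUB R6, 12: R6=125-12=113
after ADD R3, 4: R3=20+4=24
after ADD R0, 1: R0=9+1=10
CMP R0, 10  (cmp 10,10)
JNZ loop: not taken
STORE R6, [20] → M[20]=113
halt.
Total executed instructions: 47.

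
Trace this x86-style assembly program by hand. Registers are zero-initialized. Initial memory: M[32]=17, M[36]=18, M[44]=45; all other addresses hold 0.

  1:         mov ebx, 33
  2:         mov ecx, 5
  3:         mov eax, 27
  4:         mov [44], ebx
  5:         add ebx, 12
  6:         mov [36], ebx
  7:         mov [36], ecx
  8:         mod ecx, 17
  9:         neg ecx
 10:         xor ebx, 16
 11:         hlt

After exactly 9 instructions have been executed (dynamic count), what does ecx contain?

ebx=33
ecx=5
eax=27
mov [44], ebx → M[44]=33
ebx=33+12=45
mov [36], ebx → M[36]=45
mov [36], ecx → M[36]=5
ecx=5%17=5
ecx=-(5)=-5
After step 9: ecx = -5.

-5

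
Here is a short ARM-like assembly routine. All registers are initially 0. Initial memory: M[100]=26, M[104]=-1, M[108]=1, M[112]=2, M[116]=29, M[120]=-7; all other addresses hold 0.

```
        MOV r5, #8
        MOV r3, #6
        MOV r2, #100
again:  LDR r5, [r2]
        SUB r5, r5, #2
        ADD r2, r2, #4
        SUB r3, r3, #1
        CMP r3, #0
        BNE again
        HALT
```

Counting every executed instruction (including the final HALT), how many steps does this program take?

40

after MOV r5, #8: r5=8
after MOV r3, #6: r3=6
after MOV r2, #100: r2=100
after LDR r5, [r2]: r5=M[100]=26
after SUB r5, r5, #2: r5=26-2=24
after ADD r2, r2, #4: r2=100+4=104
after SUB r3, r3, #1: r3=6-1=5
CMP r3, #0  (cmp 5,0)
BNE again: taken
after LDR r5, [r2]: r5=M[104]=-1
after SUB r5, r5, #2: r5=(-1)-2=-3
after ADD r2, r2, #4: r2=104+4=108
after SUB r3, r3, #1: r3=5-1=4
CMP r3, #0  (cmp 4,0)
BNE again: taken
after LDR r5, [r2]: r5=M[108]=1
after SUB r5, r5, #2: r5=1-2=-1
after ADD r2, r2, #4: r2=108+4=112
after SUB r3, r3, #1: r3=4-1=3
CMP r3, #0  (cmp 3,0)
BNE again: taken
after LDR r5, [r2]: r5=M[112]=2
after SUB r5, r5, #2: r5=2-2=0
after ADD r2, r2, #4: r2=112+4=116
after SUB r3, r3, #1: r3=3-1=2
CMP r3, #0  (cmp 2,0)
BNE again: taken
after LDR r5, [r2]: r5=M[116]=29
after SUB r5, r5, #2: r5=29-2=27
after ADD r2, r2, #4: r2=116+4=120
after SUB r3, r3, #1: r3=2-1=1
CMP r3, #0  (cmp 1,0)
BNE again: taken
after LDR r5, [r2]: r5=M[120]=-7
after SUB r5, r5, #2: r5=(-7)-2=-9
after ADD r2, r2, #4: r2=120+4=124
after SUB r3, r3, #1: r3=1-1=0
CMP r3, #0  (cmp 0,0)
BNE again: not taken
halt.
Total executed instructions: 40.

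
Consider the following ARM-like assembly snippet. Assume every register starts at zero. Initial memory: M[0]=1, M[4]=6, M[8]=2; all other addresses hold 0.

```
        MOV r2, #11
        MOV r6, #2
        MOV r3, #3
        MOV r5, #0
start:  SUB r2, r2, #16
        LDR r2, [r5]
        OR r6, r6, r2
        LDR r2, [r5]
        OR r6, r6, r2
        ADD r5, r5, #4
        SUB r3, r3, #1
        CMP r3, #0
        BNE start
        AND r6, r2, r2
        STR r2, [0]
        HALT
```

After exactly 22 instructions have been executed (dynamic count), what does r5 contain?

r2=11
r6=2
r3=3
r5=0
r2=11-16=-5
r2=M[0]=1
r6=2|1=3
r2=M[0]=1
r6=3|1=3
r5=0+4=4
r3=3-1=2
CMP r3, #0  (cmp 2,0)
BNE start: taken
r2=1-16=-15
r2=M[4]=6
r6=3|6=7
r2=M[4]=6
r6=7|6=7
r5=4+4=8
r3=2-1=1
CMP r3, #0  (cmp 1,0)
BNE start: taken
After step 22: r5 = 8.

8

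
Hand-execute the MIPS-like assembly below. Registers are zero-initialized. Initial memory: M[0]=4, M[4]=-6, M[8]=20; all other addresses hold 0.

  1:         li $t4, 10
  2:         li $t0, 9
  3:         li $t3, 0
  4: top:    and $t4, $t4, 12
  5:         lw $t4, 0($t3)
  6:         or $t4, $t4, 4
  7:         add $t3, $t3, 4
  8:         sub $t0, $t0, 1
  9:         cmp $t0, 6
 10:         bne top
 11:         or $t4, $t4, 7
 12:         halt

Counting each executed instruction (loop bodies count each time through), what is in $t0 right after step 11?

8

li $t4, 10 → $t4=10
li $t0, 9 → $t0=9
li $t3, 0 → $t3=0
and $t4, $t4, 12 → $t4=10&12=8
lw $t4, 0($t3) → $t4=M[0]=4
or $t4, $t4, 4 → $t4=4|4=4
add $t3, $t3, 4 → $t3=0+4=4
sub $t0, $t0, 1 → $t0=9-1=8
cmp $t0, 6  (cmp 8,6)
bne top: taken
and $t4, $t4, 12 → $t4=4&12=4
After step 11: $t0 = 8.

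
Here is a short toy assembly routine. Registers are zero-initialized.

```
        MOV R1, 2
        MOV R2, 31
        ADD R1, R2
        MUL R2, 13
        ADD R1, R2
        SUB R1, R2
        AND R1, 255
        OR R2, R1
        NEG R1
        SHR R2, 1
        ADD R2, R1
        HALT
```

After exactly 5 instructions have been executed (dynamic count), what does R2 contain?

R1=2
R2=31
R1=2+31=33
R2=31*13=403
R1=33+403=436
After step 5: R2 = 403.

403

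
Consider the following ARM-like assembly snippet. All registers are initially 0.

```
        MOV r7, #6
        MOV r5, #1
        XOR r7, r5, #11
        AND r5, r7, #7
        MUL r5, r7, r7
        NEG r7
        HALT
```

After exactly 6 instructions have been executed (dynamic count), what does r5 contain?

r7=6
r5=1
r7=1^11=10
r5=10&7=2
r5=10*10=100
r7=-(10)=-10
After step 6: r5 = 100.

100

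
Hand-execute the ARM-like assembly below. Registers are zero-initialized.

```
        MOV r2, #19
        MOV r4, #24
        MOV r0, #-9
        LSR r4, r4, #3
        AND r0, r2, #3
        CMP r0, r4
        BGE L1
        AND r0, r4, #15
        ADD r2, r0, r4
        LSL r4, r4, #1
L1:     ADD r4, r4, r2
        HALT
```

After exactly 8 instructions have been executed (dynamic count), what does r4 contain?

MOV r2, #19 → r2=19
MOV r4, #24 → r4=24
MOV r0, #-9 → r0=-9
LSR r4, r4, #3 → r4=24>>3=3
AND r0, r2, #3 → r0=19&3=3
CMP r0, r4  (cmp 3,3)
BGE L1: taken
ADD r4, r4, r2 → r4=3+19=22
After step 8: r4 = 22.

22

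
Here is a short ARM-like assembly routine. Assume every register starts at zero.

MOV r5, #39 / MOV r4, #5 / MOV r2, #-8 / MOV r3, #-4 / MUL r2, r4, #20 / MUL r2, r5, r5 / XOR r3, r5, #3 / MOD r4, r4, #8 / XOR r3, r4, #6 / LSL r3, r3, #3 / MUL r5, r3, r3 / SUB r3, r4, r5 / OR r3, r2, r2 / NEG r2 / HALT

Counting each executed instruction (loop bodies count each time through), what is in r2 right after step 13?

MOV r5, #39 → r5=39
MOV r4, #5 → r4=5
MOV r2, #-8 → r2=-8
MOV r3, #-4 → r3=-4
MUL r2, r4, #20 → r2=5*20=100
MUL r2, r5, r5 → r2=39*39=1521
XOR r3, r5, #3 → r3=39^3=36
MOD r4, r4, #8 → r4=5%8=5
XOR r3, r4, #6 → r3=5^6=3
LSL r3, r3, #3 → r3=3<<3=24
MUL r5, r3, r3 → r5=24*24=576
SUB r3, r4, r5 → r3=5-576=-571
OR r3, r2, r2 → r3=1521|1521=1521
After step 13: r2 = 1521.

1521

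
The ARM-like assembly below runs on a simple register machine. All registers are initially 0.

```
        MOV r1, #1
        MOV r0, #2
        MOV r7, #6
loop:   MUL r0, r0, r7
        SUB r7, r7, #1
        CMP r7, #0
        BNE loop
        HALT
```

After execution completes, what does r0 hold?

1440

MOV r1, #1 → r1=1
MOV r0, #2 → r0=2
MOV r7, #6 → r7=6
MUL r0, r0, r7 → r0=2*6=12
SUB r7, r7, #1 → r7=6-1=5
CMP r7, #0  (cmp 5,0)
BNE loop: taken
MUL r0, r0, r7 → r0=12*5=60
SUB r7, r7, #1 → r7=5-1=4
CMP r7, #0  (cmp 4,0)
BNE loop: taken
MUL r0, r0, r7 → r0=60*4=240
SUB r7, r7, #1 → r7=4-1=3
CMP r7, #0  (cmp 3,0)
BNE loop: taken
MUL r0, r0, r7 → r0=240*3=720
SUB r7, r7, #1 → r7=3-1=2
CMP r7, #0  (cmp 2,0)
BNE loop: taken
MUL r0, r0, r7 → r0=720*2=1440
SUB r7, r7, #1 → r7=2-1=1
CMP r7, #0  (cmp 1,0)
BNE loop: taken
MUL r0, r0, r7 → r0=1440*1=1440
SUB r7, r7, #1 → r7=1-1=0
CMP r7, #0  (cmp 0,0)
BNE loop: not taken
halt.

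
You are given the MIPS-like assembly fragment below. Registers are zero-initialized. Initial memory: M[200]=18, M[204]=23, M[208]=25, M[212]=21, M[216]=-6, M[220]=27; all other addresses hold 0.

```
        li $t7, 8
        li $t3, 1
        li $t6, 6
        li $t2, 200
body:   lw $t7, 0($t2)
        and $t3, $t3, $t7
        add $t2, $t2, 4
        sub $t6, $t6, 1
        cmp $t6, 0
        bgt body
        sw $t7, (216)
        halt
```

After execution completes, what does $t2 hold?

$t7=8
$t3=1
$t6=6
$t2=200
$t7=M[200]=18
$t3=1&18=0
$t2=200+4=204
$t6=6-1=5
cmp $t6, 0  (cmp 5,0)
bgt body: taken
$t7=M[204]=23
$t3=0&23=0
$t2=204+4=208
$t6=5-1=4
cmp $t6, 0  (cmp 4,0)
bgt body: taken
$t7=M[208]=25
$t3=0&25=0
$t2=208+4=212
$t6=4-1=3
cmp $t6, 0  (cmp 3,0)
bgt body: taken
$t7=M[212]=21
$t3=0&21=0
$t2=212+4=216
$t6=3-1=2
cmp $t6, 0  (cmp 2,0)
bgt body: taken
$t7=M[216]=-6
$t3=0&(-6)=0
$t2=216+4=220
$t6=2-1=1
cmp $t6, 0  (cmp 1,0)
bgt body: taken
$t7=M[220]=27
$t3=0&27=0
$t2=220+4=224
$t6=1-1=0
cmp $t6, 0  (cmp 0,0)
bgt body: not taken
sw $t7, (216) → M[216]=27
halt.

224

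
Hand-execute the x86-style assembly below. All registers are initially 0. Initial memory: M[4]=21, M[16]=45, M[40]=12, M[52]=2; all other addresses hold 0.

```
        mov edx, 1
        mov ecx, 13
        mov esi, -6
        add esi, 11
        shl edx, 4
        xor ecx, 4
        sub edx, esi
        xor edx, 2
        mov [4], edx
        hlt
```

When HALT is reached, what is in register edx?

9

after mov edx, 1: edx=1
after mov ecx, 13: ecx=13
after mov esi, -6: esi=-6
after add esi, 11: esi=(-6)+11=5
after shl edx, 4: edx=1<<4=16
after xor ecx, 4: ecx=13^4=9
after sub edx, esi: edx=16-5=11
after xor edx, 2: edx=11^2=9
mov [4], edx → M[4]=9
halt.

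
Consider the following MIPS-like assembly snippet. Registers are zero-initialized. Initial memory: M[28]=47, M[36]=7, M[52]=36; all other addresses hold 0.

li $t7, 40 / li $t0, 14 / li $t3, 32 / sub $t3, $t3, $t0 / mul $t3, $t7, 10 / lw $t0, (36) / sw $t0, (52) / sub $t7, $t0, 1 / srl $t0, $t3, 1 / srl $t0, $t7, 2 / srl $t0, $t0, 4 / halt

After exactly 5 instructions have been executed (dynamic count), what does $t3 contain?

400

$t7=40
$t0=14
$t3=32
$t3=32-14=18
$t3=40*10=400
After step 5: $t3 = 400.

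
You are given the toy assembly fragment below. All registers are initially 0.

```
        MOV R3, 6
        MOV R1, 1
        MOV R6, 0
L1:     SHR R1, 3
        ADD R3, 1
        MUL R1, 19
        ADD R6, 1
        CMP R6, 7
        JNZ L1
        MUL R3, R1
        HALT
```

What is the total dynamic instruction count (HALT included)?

47

MOV R3, 6 → R3=6
MOV R1, 1 → R1=1
MOV R6, 0 → R6=0
SHR R1, 3 → R1=1>>3=0
ADD R3, 1 → R3=6+1=7
MUL R1, 19 → R1=0*19=0
ADD R6, 1 → R6=0+1=1
CMP R6, 7  (cmp 1,7)
JNZ L1: taken
SHR R1, 3 → R1=0>>3=0
ADD R3, 1 → R3=7+1=8
MUL R1, 19 → R1=0*19=0
ADD R6, 1 → R6=1+1=2
CMP R6, 7  (cmp 2,7)
JNZ L1: taken
SHR R1, 3 → R1=0>>3=0
ADD R3, 1 → R3=8+1=9
MUL R1, 19 → R1=0*19=0
ADD R6, 1 → R6=2+1=3
CMP R6, 7  (cmp 3,7)
JNZ L1: taken
SHR R1, 3 → R1=0>>3=0
ADD R3, 1 → R3=9+1=10
MUL R1, 19 → R1=0*19=0
ADD R6, 1 → R6=3+1=4
CMP R6, 7  (cmp 4,7)
JNZ L1: taken
SHR R1, 3 → R1=0>>3=0
ADD R3, 1 → R3=10+1=11
MUL R1, 19 → R1=0*19=0
ADD R6, 1 → R6=4+1=5
CMP R6, 7  (cmp 5,7)
JNZ L1: taken
SHR R1, 3 → R1=0>>3=0
ADD R3, 1 → R3=11+1=12
MUL R1, 19 → R1=0*19=0
ADD R6, 1 → R6=5+1=6
CMP R6, 7  (cmp 6,7)
JNZ L1: taken
SHR R1, 3 → R1=0>>3=0
ADD R3, 1 → R3=12+1=13
MUL R1, 19 → R1=0*19=0
ADD R6, 1 → R6=6+1=7
CMP R6, 7  (cmp 7,7)
JNZ L1: not taken
MUL R3, R1 → R3=13*0=0
halt.
Total executed instructions: 47.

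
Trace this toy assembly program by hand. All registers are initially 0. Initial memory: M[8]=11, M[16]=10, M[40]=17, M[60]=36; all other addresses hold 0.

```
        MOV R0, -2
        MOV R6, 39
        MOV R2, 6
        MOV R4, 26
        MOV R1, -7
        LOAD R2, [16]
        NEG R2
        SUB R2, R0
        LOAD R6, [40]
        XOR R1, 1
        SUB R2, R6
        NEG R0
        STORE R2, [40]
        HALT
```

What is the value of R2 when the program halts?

-25

after MOV R0, -2: R0=-2
after MOV R6, 39: R6=39
after MOV R2, 6: R2=6
after MOV R4, 26: R4=26
after MOV R1, -7: R1=-7
after LOAD R2, [16]: R2=M[16]=10
after NEG R2: R2=-(10)=-10
after SUB R2, R0: R2=(-10)-(-2)=-8
after LOAD R6, [40]: R6=M[40]=17
after XOR R1, 1: R1=(-7)^1=-8
after SUB R2, R6: R2=(-8)-17=-25
after NEG R0: R0=-(-2)=2
STORE R2, [40] → M[40]=-25
halt.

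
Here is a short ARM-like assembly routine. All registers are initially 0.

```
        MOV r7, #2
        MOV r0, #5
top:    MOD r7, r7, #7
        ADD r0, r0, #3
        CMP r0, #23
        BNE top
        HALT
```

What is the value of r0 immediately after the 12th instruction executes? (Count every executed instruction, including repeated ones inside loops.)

r7=2
r0=5
r7=2%7=2
r0=5+3=8
CMP r0, #23  (cmp 8,23)
BNE top: taken
r7=2%7=2
r0=8+3=11
CMP r0, #23  (cmp 11,23)
BNE top: taken
r7=2%7=2
r0=11+3=14
After step 12: r0 = 14.

14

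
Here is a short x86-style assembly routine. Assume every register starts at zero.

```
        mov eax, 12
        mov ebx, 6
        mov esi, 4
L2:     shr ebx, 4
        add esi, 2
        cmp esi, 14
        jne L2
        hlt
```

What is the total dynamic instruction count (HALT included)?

24

after mov eax, 12: eax=12
after mov ebx, 6: ebx=6
after mov esi, 4: esi=4
after shr ebx, 4: ebx=6>>4=0
after add esi, 2: esi=4+2=6
cmp esi, 14  (cmp 6,14)
jne L2: taken
after shr ebx, 4: ebx=0>>4=0
after add esi, 2: esi=6+2=8
cmp esi, 14  (cmp 8,14)
jne L2: taken
after shr ebx, 4: ebx=0>>4=0
after add esi, 2: esi=8+2=10
cmp esi, 14  (cmp 10,14)
jne L2: taken
after shr ebx, 4: ebx=0>>4=0
after add esi, 2: esi=10+2=12
cmp esi, 14  (cmp 12,14)
jne L2: taken
after shr ebx, 4: ebx=0>>4=0
after add esi, 2: esi=12+2=14
cmp esi, 14  (cmp 14,14)
jne L2: not taken
halt.
Total executed instructions: 24.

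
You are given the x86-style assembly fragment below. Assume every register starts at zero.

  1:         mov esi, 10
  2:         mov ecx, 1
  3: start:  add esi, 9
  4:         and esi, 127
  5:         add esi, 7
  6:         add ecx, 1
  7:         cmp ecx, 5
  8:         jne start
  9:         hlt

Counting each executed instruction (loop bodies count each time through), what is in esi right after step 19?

58

after mov esi, 10: esi=10
after mov ecx, 1: ecx=1
after add esi, 9: esi=10+9=19
after and esi, 127: esi=19&127=19
after add esi, 7: esi=19+7=26
after add ecx, 1: ecx=1+1=2
cmp ecx, 5  (cmp 2,5)
jne start: taken
after add esi, 9: esi=26+9=35
after and esi, 127: esi=35&127=35
after add esi, 7: esi=35+7=42
after add ecx, 1: ecx=2+1=3
cmp ecx, 5  (cmp 3,5)
jne start: taken
after add esi, 9: esi=42+9=51
after and esi, 127: esi=51&127=51
after add esi, 7: esi=51+7=58
after add ecx, 1: ecx=3+1=4
cmp ecx, 5  (cmp 4,5)
After step 19: esi = 58.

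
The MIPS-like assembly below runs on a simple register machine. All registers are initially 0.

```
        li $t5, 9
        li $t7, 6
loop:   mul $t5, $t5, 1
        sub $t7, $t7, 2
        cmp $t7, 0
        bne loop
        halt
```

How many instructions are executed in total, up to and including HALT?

after li $t5, 9: $t5=9
after li $t7, 6: $t7=6
after mul $t5, $t5, 1: $t5=9*1=9
after sub $t7, $t7, 2: $t7=6-2=4
cmp $t7, 0  (cmp 4,0)
bne loop: taken
after mul $t5, $t5, 1: $t5=9*1=9
after sub $t7, $t7, 2: $t7=4-2=2
cmp $t7, 0  (cmp 2,0)
bne loop: taken
after mul $t5, $t5, 1: $t5=9*1=9
after sub $t7, $t7, 2: $t7=2-2=0
cmp $t7, 0  (cmp 0,0)
bne loop: not taken
halt.
Total executed instructions: 15.

15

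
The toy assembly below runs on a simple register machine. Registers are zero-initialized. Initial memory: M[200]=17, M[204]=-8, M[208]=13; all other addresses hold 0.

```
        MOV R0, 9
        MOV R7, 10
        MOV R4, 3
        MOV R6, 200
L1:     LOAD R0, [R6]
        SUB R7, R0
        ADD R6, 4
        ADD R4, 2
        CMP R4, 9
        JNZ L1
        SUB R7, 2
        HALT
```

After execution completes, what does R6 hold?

212

MOV R0, 9 → R0=9
MOV R7, 10 → R7=10
MOV R4, 3 → R4=3
MOV R6, 200 → R6=200
LOAD R0, [R6] → R0=M[200]=17
SUB R7, R0 → R7=10-17=-7
ADD R6, 4 → R6=200+4=204
ADD R4, 2 → R4=3+2=5
CMP R4, 9  (cmp 5,9)
JNZ L1: taken
LOAD R0, [R6] → R0=M[204]=-8
SUB R7, R0 → R7=(-7)-(-8)=1
ADD R6, 4 → R6=204+4=208
ADD R4, 2 → R4=5+2=7
CMP R4, 9  (cmp 7,9)
JNZ L1: taken
LOAD R0, [R6] → R0=M[208]=13
SUB R7, R0 → R7=1-13=-12
ADD R6, 4 → R6=208+4=212
ADD R4, 2 → R4=7+2=9
CMP R4, 9  (cmp 9,9)
JNZ L1: not taken
SUB R7, 2 → R7=(-12)-2=-14
halt.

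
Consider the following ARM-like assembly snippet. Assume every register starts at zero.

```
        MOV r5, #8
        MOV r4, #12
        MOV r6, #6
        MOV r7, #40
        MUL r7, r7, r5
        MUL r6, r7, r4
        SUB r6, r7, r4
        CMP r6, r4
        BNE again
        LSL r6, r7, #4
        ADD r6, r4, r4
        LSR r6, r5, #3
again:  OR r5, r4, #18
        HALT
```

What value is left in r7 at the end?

MOV r5, #8 → r5=8
MOV r4, #12 → r4=12
MOV r6, #6 → r6=6
MOV r7, #40 → r7=40
MUL r7, r7, r5 → r7=40*8=320
MUL r6, r7, r4 → r6=320*12=3840
SUB r6, r7, r4 → r6=320-12=308
CMP r6, r4  (cmp 308,12)
BNE again: taken
OR r5, r4, #18 → r5=12|18=30
halt.

320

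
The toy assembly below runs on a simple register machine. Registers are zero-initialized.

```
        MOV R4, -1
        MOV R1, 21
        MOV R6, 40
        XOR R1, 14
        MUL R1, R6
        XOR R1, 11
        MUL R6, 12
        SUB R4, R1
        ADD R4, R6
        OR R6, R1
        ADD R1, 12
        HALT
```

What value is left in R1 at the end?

after MOV R4, -1: R4=-1
after MOV R1, 21: R1=21
after MOV R6, 40: R6=40
after XOR R1, 14: R1=21^14=27
after MUL R1, R6: R1=27*40=1080
after XOR R1, 11: R1=1080^11=1075
after MUL R6, 12: R6=40*12=480
after SUB R4, R1: R4=(-1)-1075=-1076
after ADD R4, R6: R4=(-1076)+480=-596
after OR R6, R1: R6=480|1075=1523
after ADD R1, 12: R1=1075+12=1087
halt.

1087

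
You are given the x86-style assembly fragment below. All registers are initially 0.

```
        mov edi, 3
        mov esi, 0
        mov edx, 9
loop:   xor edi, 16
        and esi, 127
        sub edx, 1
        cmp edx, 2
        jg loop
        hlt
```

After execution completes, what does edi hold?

after mov edi, 3: edi=3
after mov esi, 0: esi=0
after mov edx, 9: edx=9
after xor edi, 16: edi=3^16=19
after and esi, 127: esi=0&127=0
after sub edx, 1: edx=9-1=8
cmp edx, 2  (cmp 8,2)
jg loop: taken
after xor edi, 16: edi=19^16=3
after and esi, 127: esi=0&127=0
after sub edx, 1: edx=8-1=7
cmp edx, 2  (cmp 7,2)
jg loop: taken
after xor edi, 16: edi=3^16=19
after and esi, 127: esi=0&127=0
after sub edx, 1: edx=7-1=6
cmp edx, 2  (cmp 6,2)
jg loop: taken
after xor edi, 16: edi=19^16=3
after and esi, 127: esi=0&127=0
after sub edx, 1: edx=6-1=5
cmp edx, 2  (cmp 5,2)
jg loop: taken
after xor edi, 16: edi=3^16=19
after and esi, 127: esi=0&127=0
after sub edx, 1: edx=5-1=4
cmp edx, 2  (cmp 4,2)
jg loop: taken
after xor edi, 16: edi=19^16=3
after and esi, 127: esi=0&127=0
after sub edx, 1: edx=4-1=3
cmp edx, 2  (cmp 3,2)
jg loop: taken
after xor edi, 16: edi=3^16=19
after and esi, 127: esi=0&127=0
after sub edx, 1: edx=3-1=2
cmp edx, 2  (cmp 2,2)
jg loop: not taken
halt.

19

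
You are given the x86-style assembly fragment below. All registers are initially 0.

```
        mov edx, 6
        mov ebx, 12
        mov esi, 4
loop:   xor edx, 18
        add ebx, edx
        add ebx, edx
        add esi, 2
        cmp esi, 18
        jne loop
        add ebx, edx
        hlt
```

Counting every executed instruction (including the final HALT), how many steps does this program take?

47

after mov edx, 6: edx=6
after mov ebx, 12: ebx=12
after mov esi, 4: esi=4
after xor edx, 18: edx=6^18=20
after add ebx, edx: ebx=12+20=32
after add ebx, edx: ebx=32+20=52
after add esi, 2: esi=4+2=6
cmp esi, 18  (cmp 6,18)
jne loop: taken
after xor edx, 18: edx=20^18=6
after add ebx, edx: ebx=52+6=58
after add ebx, edx: ebx=58+6=64
after add esi, 2: esi=6+2=8
cmp esi, 18  (cmp 8,18)
jne loop: taken
after xor edx, 18: edx=6^18=20
after add ebx, edx: ebx=64+20=84
after add ebx, edx: ebx=84+20=104
after add esi, 2: esi=8+2=10
cmp esi, 18  (cmp 10,18)
jne loop: taken
after xor edx, 18: edx=20^18=6
after add ebx, edx: ebx=104+6=110
after add ebx, edx: ebx=110+6=116
after add esi, 2: esi=10+2=12
cmp esi, 18  (cmp 12,18)
jne loop: taken
after xor edx, 18: edx=6^18=20
after add ebx, edx: ebx=116+20=136
after add ebx, edx: ebx=136+20=156
after add esi, 2: esi=12+2=14
cmp esi, 18  (cmp 14,18)
jne loop: taken
after xor edx, 18: edx=20^18=6
after add ebx, edx: ebx=156+6=162
after add ebx, edx: ebx=162+6=168
after add esi, 2: esi=14+2=16
cmp esi, 18  (cmp 16,18)
jne loop: taken
after xor edx, 18: edx=6^18=20
after add ebx, edx: ebx=168+20=188
after add ebx, edx: ebx=188+20=208
after add esi, 2: esi=16+2=18
cmp esi, 18  (cmp 18,18)
jne loop: not taken
after add ebx, edx: ebx=208+20=228
halt.
Total executed instructions: 47.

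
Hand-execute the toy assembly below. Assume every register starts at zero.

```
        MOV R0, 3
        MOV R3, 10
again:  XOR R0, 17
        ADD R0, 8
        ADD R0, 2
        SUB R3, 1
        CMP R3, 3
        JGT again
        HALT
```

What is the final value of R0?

56

MOV R0, 3 → R0=3
MOV R3, 10 → R3=10
XOR R0, 17 → R0=3^17=18
ADD R0, 8 → R0=18+8=26
ADD R0, 2 → R0=26+2=28
SUB R3, 1 → R3=10-1=9
CMP R3, 3  (cmp 9,3)
JGT again: taken
XOR R0, 17 → R0=28^17=13
ADD R0, 8 → R0=13+8=21
ADD R0, 2 → R0=21+2=23
SUB R3, 1 → R3=9-1=8
CMP R3, 3  (cmp 8,3)
JGT again: taken
XOR R0, 17 → R0=23^17=6
ADD R0, 8 → R0=6+8=14
ADD R0, 2 → R0=14+2=16
SUB R3, 1 → R3=8-1=7
CMP R3, 3  (cmp 7,3)
JGT again: taken
XOR R0, 17 → R0=16^17=1
ADD R0, 8 → R0=1+8=9
ADD R0, 2 → R0=9+2=11
SUB R3, 1 → R3=7-1=6
CMP R3, 3  (cmp 6,3)
JGT again: taken
XOR R0, 17 → R0=11^17=26
ADD R0, 8 → R0=26+8=34
ADD R0, 2 → R0=34+2=36
SUB R3, 1 → R3=6-1=5
CMP R3, 3  (cmp 5,3)
JGT again: taken
XOR R0, 17 → R0=36^17=53
ADD R0, 8 → R0=53+8=61
ADD R0, 2 → R0=61+2=63
SUB R3, 1 → R3=5-1=4
CMP R3, 3  (cmp 4,3)
JGT again: taken
XOR R0, 17 → R0=63^17=46
ADD R0, 8 → R0=46+8=54
ADD R0, 2 → R0=54+2=56
SUB R3, 1 → R3=4-1=3
CMP R3, 3  (cmp 3,3)
JGT again: not taken
halt.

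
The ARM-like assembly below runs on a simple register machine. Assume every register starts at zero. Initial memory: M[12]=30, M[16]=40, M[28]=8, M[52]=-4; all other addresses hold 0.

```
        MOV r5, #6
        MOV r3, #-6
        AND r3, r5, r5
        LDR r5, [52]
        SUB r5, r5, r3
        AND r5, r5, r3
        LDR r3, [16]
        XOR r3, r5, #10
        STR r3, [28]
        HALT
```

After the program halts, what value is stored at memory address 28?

12

r5=6
r3=-6
r3=6&6=6
r5=M[52]=-4
r5=(-4)-6=-10
r5=(-10)&6=6
r3=M[16]=40
r3=6^10=12
STR r3, [28] → M[28]=12
halt.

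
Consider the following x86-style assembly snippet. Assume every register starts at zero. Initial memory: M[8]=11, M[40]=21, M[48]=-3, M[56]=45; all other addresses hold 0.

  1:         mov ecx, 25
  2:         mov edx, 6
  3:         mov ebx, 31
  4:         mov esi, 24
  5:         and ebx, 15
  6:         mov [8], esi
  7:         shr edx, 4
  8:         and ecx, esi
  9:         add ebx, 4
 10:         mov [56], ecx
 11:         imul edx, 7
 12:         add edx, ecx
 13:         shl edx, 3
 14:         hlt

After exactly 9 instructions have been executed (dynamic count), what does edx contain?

0

mov ecx, 25 → ecx=25
mov edx, 6 → edx=6
mov ebx, 31 → ebx=31
mov esi, 24 → esi=24
and ebx, 15 → ebx=31&15=15
mov [8], esi → M[8]=24
shr edx, 4 → edx=6>>4=0
and ecx, esi → ecx=25&24=24
add ebx, 4 → ebx=15+4=19
After step 9: edx = 0.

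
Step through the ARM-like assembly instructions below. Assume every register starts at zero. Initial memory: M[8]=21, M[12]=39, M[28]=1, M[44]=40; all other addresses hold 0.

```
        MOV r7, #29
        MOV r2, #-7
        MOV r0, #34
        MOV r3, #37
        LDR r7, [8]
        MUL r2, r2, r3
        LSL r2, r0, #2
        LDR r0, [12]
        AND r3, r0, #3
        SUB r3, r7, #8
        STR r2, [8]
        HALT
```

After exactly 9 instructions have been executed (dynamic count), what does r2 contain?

MOV r7, #29 → r7=29
MOV r2, #-7 → r2=-7
MOV r0, #34 → r0=34
MOV r3, #37 → r3=37
LDR r7, [8] → r7=M[8]=21
MUL r2, r2, r3 → r2=(-7)*37=-259
LSL r2, r0, #2 → r2=34<<2=136
LDR r0, [12] → r0=M[12]=39
AND r3, r0, #3 → r3=39&3=3
After step 9: r2 = 136.

136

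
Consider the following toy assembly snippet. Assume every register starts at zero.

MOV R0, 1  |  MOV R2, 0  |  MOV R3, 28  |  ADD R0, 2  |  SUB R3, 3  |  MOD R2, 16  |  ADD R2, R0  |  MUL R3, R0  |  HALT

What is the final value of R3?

75

R0=1
R2=0
R3=28
R0=1+2=3
R3=28-3=25
R2=0%16=0
R2=0+3=3
R3=25*3=75
halt.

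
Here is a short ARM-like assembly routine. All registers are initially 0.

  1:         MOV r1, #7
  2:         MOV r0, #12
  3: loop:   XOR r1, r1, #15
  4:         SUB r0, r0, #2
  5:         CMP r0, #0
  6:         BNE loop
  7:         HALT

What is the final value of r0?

0

after MOV r1, #7: r1=7
after MOV r0, #12: r0=12
after XOR r1, r1, #15: r1=7^15=8
after SUB r0, r0, #2: r0=12-2=10
CMP r0, #0  (cmp 10,0)
BNE loop: taken
after XOR r1, r1, #15: r1=8^15=7
after SUB r0, r0, #2: r0=10-2=8
CMP r0, #0  (cmp 8,0)
BNE loop: taken
after XOR r1, r1, #15: r1=7^15=8
after SUB r0, r0, #2: r0=8-2=6
CMP r0, #0  (cmp 6,0)
BNE loop: taken
after XOR r1, r1, #15: r1=8^15=7
after SUB r0, r0, #2: r0=6-2=4
CMP r0, #0  (cmp 4,0)
BNE loop: taken
after XOR r1, r1, #15: r1=7^15=8
after SUB r0, r0, #2: r0=4-2=2
CMP r0, #0  (cmp 2,0)
BNE loop: taken
after XOR r1, r1, #15: r1=8^15=7
after SUB r0, r0, #2: r0=2-2=0
CMP r0, #0  (cmp 0,0)
BNE loop: not taken
halt.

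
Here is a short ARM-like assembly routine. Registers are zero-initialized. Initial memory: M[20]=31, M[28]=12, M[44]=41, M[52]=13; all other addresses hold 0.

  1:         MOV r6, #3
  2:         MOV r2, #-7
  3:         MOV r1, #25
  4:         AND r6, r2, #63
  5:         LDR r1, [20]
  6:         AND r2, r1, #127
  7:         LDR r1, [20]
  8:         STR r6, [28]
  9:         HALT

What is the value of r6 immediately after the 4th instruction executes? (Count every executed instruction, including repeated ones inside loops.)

r6=3
r2=-7
r1=25
r6=(-7)&63=57
After step 4: r6 = 57.

57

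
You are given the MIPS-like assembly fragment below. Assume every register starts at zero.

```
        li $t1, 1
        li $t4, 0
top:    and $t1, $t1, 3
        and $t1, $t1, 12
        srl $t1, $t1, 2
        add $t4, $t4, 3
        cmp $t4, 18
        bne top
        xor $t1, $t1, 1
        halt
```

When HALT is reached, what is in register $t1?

li $t1, 1 → $t1=1
li $t4, 0 → $t4=0
and $t1, $t1, 3 → $t1=1&3=1
and $t1, $t1, 12 → $t1=1&12=0
srl $t1, $t1, 2 → $t1=0>>2=0
add $t4, $t4, 3 → $t4=0+3=3
cmp $t4, 18  (cmp 3,18)
bne top: taken
and $t1, $t1, 3 → $t1=0&3=0
and $t1, $t1, 12 → $t1=0&12=0
srl $t1, $t1, 2 → $t1=0>>2=0
add $t4, $t4, 3 → $t4=3+3=6
cmp $t4, 18  (cmp 6,18)
bne top: taken
and $t1, $t1, 3 → $t1=0&3=0
and $t1, $t1, 12 → $t1=0&12=0
srl $t1, $t1, 2 → $t1=0>>2=0
add $t4, $t4, 3 → $t4=6+3=9
cmp $t4, 18  (cmp 9,18)
bne top: taken
and $t1, $t1, 3 → $t1=0&3=0
and $t1, $t1, 12 → $t1=0&12=0
srl $t1, $t1, 2 → $t1=0>>2=0
add $t4, $t4, 3 → $t4=9+3=12
cmp $t4, 18  (cmp 12,18)
bne top: taken
and $t1, $t1, 3 → $t1=0&3=0
and $t1, $t1, 12 → $t1=0&12=0
srl $t1, $t1, 2 → $t1=0>>2=0
add $t4, $t4, 3 → $t4=12+3=15
cmp $t4, 18  (cmp 15,18)
bne top: taken
and $t1, $t1, 3 → $t1=0&3=0
and $t1, $t1, 12 → $t1=0&12=0
srl $t1, $t1, 2 → $t1=0>>2=0
add $t4, $t4, 3 → $t4=15+3=18
cmp $t4, 18  (cmp 18,18)
bne top: not taken
xor $t1, $t1, 1 → $t1=0^1=1
halt.

1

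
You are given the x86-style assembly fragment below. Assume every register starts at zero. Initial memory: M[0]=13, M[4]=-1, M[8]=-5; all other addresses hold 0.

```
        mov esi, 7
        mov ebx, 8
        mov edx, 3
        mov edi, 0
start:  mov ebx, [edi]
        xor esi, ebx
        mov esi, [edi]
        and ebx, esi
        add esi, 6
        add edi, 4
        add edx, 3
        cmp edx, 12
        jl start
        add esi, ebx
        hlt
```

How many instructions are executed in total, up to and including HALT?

after mov esi, 7: esi=7
after mov ebx, 8: ebx=8
after mov edx, 3: edx=3
after mov edi, 0: edi=0
after mov ebx, [edi]: ebx=M[0]=13
after xor esi, ebx: esi=7^13=10
after mov esi, [edi]: esi=M[0]=13
after and ebx, esi: ebx=13&13=13
after add esi, 6: esi=13+6=19
after add edi, 4: edi=0+4=4
after add edx, 3: edx=3+3=6
cmp edx, 12  (cmp 6,12)
jl start: taken
after mov ebx, [edi]: ebx=M[4]=-1
after xor esi, ebx: esi=19^(-1)=-20
after mov esi, [edi]: esi=M[4]=-1
after and ebx, esi: ebx=(-1)&(-1)=-1
after add esi, 6: esi=(-1)+6=5
after add edi, 4: edi=4+4=8
after add edx, 3: edx=6+3=9
cmp edx, 12  (cmp 9,12)
jl start: taken
after mov ebx, [edi]: ebx=M[8]=-5
after xor esi, ebx: esi=5^(-5)=-2
after mov esi, [edi]: esi=M[8]=-5
after and ebx, esi: ebx=(-5)&(-5)=-5
after add esi, 6: esi=(-5)+6=1
after add edi, 4: edi=8+4=12
after add edx, 3: edx=9+3=12
cmp edx, 12  (cmp 12,12)
jl start: not taken
after add esi, ebx: esi=1+(-5)=-4
halt.
Total executed instructions: 33.

33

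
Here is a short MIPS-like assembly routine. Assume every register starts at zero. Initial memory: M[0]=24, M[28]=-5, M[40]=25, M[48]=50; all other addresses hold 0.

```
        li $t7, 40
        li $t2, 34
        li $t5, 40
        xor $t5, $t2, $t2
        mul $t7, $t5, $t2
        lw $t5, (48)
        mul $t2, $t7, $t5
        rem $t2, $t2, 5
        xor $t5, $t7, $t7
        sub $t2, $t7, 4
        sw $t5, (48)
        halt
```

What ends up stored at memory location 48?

after li $t7, 40: $t7=40
after li $t2, 34: $t2=34
after li $t5, 40: $t5=40
after xor $t5, $t2, $t2: $t5=34^34=0
after mul $t7, $t5, $t2: $t7=0*34=0
after lw $t5, (48): $t5=M[48]=50
after mul $t2, $t7, $t5: $t2=0*50=0
after rem $t2, $t2, 5: $t2=0%5=0
after xor $t5, $t7, $t7: $t5=0^0=0
after sub $t2, $t7, 4: $t2=0-4=-4
sw $t5, (48) → M[48]=0
halt.

0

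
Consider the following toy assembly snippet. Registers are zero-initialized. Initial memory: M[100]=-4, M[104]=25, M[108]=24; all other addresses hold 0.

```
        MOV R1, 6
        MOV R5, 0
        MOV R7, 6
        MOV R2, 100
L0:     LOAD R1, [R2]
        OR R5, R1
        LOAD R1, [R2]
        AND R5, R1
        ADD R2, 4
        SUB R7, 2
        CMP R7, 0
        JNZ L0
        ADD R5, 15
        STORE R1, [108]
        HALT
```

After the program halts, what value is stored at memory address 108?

R1=6
R5=0
R7=6
R2=100
R1=M[100]=-4
R5=0|(-4)=-4
R1=M[100]=-4
R5=(-4)&(-4)=-4
R2=100+4=104
R7=6-2=4
CMP R7, 0  (cmp 4,0)
JNZ L0: taken
R1=M[104]=25
R5=(-4)|25=-3
R1=M[104]=25
R5=(-3)&25=25
R2=104+4=108
R7=4-2=2
CMP R7, 0  (cmp 2,0)
JNZ L0: taken
R1=M[108]=24
R5=25|24=25
R1=M[108]=24
R5=25&24=24
R2=108+4=112
R7=2-2=0
CMP R7, 0  (cmp 0,0)
JNZ L0: not taken
R5=24+15=39
STORE R1, [108] → M[108]=24
halt.

24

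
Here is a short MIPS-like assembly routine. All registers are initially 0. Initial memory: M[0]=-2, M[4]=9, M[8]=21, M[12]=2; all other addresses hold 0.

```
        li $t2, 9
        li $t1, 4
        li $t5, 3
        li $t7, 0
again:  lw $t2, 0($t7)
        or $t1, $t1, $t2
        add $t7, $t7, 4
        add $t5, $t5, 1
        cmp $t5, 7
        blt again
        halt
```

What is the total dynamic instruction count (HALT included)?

after li $t2, 9: $t2=9
after li $t1, 4: $t1=4
after li $t5, 3: $t5=3
after li $t7, 0: $t7=0
after lw $t2, 0($t7): $t2=M[0]=-2
after or $t1, $t1, $t2: $t1=4|(-2)=-2
after add $t7, $t7, 4: $t7=0+4=4
after add $t5, $t5, 1: $t5=3+1=4
cmp $t5, 7  (cmp 4,7)
blt again: taken
after lw $t2, 0($t7): $t2=M[4]=9
after or $t1, $t1, $t2: $t1=(-2)|9=-1
after add $t7, $t7, 4: $t7=4+4=8
after add $t5, $t5, 1: $t5=4+1=5
cmp $t5, 7  (cmp 5,7)
blt again: taken
after lw $t2, 0($t7): $t2=M[8]=21
after or $t1, $t1, $t2: $t1=(-1)|21=-1
after add $t7, $t7, 4: $t7=8+4=12
after add $t5, $t5, 1: $t5=5+1=6
cmp $t5, 7  (cmp 6,7)
blt again: taken
after lw $t2, 0($t7): $t2=M[12]=2
after or $t1, $t1, $t2: $t1=(-1)|2=-1
after add $t7, $t7, 4: $t7=12+4=16
after add $t5, $t5, 1: $t5=6+1=7
cmp $t5, 7  (cmp 7,7)
blt again: not taken
halt.
Total executed instructions: 29.

29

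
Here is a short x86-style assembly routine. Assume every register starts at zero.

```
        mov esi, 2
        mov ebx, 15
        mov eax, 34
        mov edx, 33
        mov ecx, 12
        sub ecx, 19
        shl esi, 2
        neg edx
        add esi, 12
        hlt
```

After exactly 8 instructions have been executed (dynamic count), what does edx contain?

-33

mov esi, 2 → esi=2
mov ebx, 15 → ebx=15
mov eax, 34 → eax=34
mov edx, 33 → edx=33
mov ecx, 12 → ecx=12
sub ecx, 19 → ecx=12-19=-7
shl esi, 2 → esi=2<<2=8
neg edx → edx=-(33)=-33
After step 8: edx = -33.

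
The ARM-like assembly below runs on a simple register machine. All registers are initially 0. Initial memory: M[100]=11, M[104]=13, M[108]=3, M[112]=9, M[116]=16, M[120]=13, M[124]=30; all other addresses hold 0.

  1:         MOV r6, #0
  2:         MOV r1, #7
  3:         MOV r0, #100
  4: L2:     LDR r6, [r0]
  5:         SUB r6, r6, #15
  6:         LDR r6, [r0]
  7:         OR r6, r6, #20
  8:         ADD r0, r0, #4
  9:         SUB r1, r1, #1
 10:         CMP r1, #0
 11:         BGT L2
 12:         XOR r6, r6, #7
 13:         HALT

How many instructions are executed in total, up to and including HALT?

61

after MOV r6, #0: r6=0
after MOV r1, #7: r1=7
after MOV r0, #100: r0=100
after LDR r6, [r0]: r6=M[100]=11
after SUB r6, r6, #15: r6=11-15=-4
after LDR r6, [r0]: r6=M[100]=11
after OR r6, r6, #20: r6=11|20=31
after ADD r0, r0, #4: r0=100+4=104
after SUB r1, r1, #1: r1=7-1=6
CMP r1, #0  (cmp 6,0)
BGT L2: taken
after LDR r6, [r0]: r6=M[104]=13
after SUB r6, r6, #15: r6=13-15=-2
after LDR r6, [r0]: r6=M[104]=13
after OR r6, r6, #20: r6=13|20=29
after ADD r0, r0, #4: r0=104+4=108
after SUB r1, r1, #1: r1=6-1=5
CMP r1, #0  (cmp 5,0)
BGT L2: taken
after LDR r6, [r0]: r6=M[108]=3
after SUB r6, r6, #15: r6=3-15=-12
after LDR r6, [r0]: r6=M[108]=3
after OR r6, r6, #20: r6=3|20=23
after ADD r0, r0, #4: r0=108+4=112
after SUB r1, r1, #1: r1=5-1=4
CMP r1, #0  (cmp 4,0)
BGT L2: taken
after LDR r6, [r0]: r6=M[112]=9
after SUB r6, r6, #15: r6=9-15=-6
after LDR r6, [r0]: r6=M[112]=9
after OR r6, r6, #20: r6=9|20=29
after ADD r0, r0, #4: r0=112+4=116
after SUB r1, r1, #1: r1=4-1=3
CMP r1, #0  (cmp 3,0)
BGT L2: taken
after LDR r6, [r0]: r6=M[116]=16
after SUB r6, r6, #15: r6=16-15=1
after LDR r6, [r0]: r6=M[116]=16
after OR r6, r6, #20: r6=16|20=20
after ADD r0, r0, #4: r0=116+4=120
after SUB r1, r1, #1: r1=3-1=2
CMP r1, #0  (cmp 2,0)
BGT L2: taken
after LDR r6, [r0]: r6=M[120]=13
after SUB r6, r6, #15: r6=13-15=-2
after LDR r6, [r0]: r6=M[120]=13
after OR r6, r6, #20: r6=13|20=29
after ADD r0, r0, #4: r0=120+4=124
after SUB r1, r1, #1: r1=2-1=1
CMP r1, #0  (cmp 1,0)
BGT L2: taken
after LDR r6, [r0]: r6=M[124]=30
after SUB r6, r6, #15: r6=30-15=15
after LDR r6, [r0]: r6=M[124]=30
after OR r6, r6, #20: r6=30|20=30
after ADD r0, r0, #4: r0=124+4=128
after SUB r1, r1, #1: r1=1-1=0
CMP r1, #0  (cmp 0,0)
BGT L2: not taken
after XOR r6, r6, #7: r6=30^7=25
halt.
Total executed instructions: 61.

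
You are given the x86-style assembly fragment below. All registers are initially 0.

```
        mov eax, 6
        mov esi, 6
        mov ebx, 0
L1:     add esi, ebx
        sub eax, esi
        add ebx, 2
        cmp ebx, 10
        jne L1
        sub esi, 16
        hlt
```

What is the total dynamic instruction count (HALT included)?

30

mov eax, 6 → eax=6
mov esi, 6 → esi=6
mov ebx, 0 → ebx=0
add esi, ebx → esi=6+0=6
sub eax, esi → eax=6-6=0
add ebx, 2 → ebx=0+2=2
cmp ebx, 10  (cmp 2,10)
jne L1: taken
add esi, ebx → esi=6+2=8
sub eax, esi → eax=0-8=-8
add ebx, 2 → ebx=2+2=4
cmp ebx, 10  (cmp 4,10)
jne L1: taken
add esi, ebx → esi=8+4=12
sub eax, esi → eax=(-8)-12=-20
add ebx, 2 → ebx=4+2=6
cmp ebx, 10  (cmp 6,10)
jne L1: taken
add esi, ebx → esi=12+6=18
sub eax, esi → eax=(-20)-18=-38
add ebx, 2 → ebx=6+2=8
cmp ebx, 10  (cmp 8,10)
jne L1: taken
add esi, ebx → esi=18+8=26
sub eax, esi → eax=(-38)-26=-64
add ebx, 2 → ebx=8+2=10
cmp ebx, 10  (cmp 10,10)
jne L1: not taken
sub esi, 16 → esi=26-16=10
halt.
Total executed instructions: 30.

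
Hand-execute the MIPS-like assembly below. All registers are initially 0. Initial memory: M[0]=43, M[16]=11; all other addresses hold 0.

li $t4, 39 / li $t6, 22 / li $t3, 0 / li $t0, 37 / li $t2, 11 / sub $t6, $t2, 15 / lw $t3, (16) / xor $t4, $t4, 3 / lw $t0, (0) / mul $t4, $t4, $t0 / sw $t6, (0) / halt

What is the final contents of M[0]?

$t4=39
$t6=22
$t3=0
$t0=37
$t2=11
$t6=11-15=-4
$t3=M[16]=11
$t4=39^3=36
$t0=M[0]=43
$t4=36*43=1548
sw $t6, (0) → M[0]=-4
halt.

-4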